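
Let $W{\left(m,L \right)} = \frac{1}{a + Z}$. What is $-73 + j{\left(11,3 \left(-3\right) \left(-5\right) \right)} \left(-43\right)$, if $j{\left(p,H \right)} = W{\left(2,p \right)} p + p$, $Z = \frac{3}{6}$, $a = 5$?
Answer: $-632$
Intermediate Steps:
$Z = \frac{1}{2}$ ($Z = 3 \cdot \frac{1}{6} = \frac{1}{2} \approx 0.5$)
$W{\left(m,L \right)} = \frac{2}{11}$ ($W{\left(m,L \right)} = \frac{1}{5 + \frac{1}{2}} = \frac{1}{\frac{11}{2}} = \frac{2}{11}$)
$j{\left(p,H \right)} = \frac{13 p}{11}$ ($j{\left(p,H \right)} = \frac{2 p}{11} + p = \frac{13 p}{11}$)
$-73 + j{\left(11,3 \left(-3\right) \left(-5\right) \right)} \left(-43\right) = -73 + \frac{13}{11} \cdot 11 \left(-43\right) = -73 + 13 \left(-43\right) = -73 - 559 = -632$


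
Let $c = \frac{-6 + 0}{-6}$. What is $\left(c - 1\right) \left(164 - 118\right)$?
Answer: $0$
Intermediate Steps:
$c = 1$ ($c = \left(-6\right) \left(- \frac{1}{6}\right) = 1$)
$\left(c - 1\right) \left(164 - 118\right) = \left(1 - 1\right) \left(164 - 118\right) = \left(1 + \left(-1 + 0\right)\right) 46 = \left(1 - 1\right) 46 = 0 \cdot 46 = 0$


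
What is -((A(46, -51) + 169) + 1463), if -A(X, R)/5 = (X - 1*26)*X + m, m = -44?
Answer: 2748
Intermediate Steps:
A(X, R) = 220 - 5*X*(-26 + X) (A(X, R) = -5*((X - 1*26)*X - 44) = -5*((X - 26)*X - 44) = -5*((-26 + X)*X - 44) = -5*(X*(-26 + X) - 44) = -5*(-44 + X*(-26 + X)) = 220 - 5*X*(-26 + X))
-((A(46, -51) + 169) + 1463) = -(((220 - 5*46² + 130*46) + 169) + 1463) = -(((220 - 5*2116 + 5980) + 169) + 1463) = -(((220 - 10580 + 5980) + 169) + 1463) = -((-4380 + 169) + 1463) = -(-4211 + 1463) = -1*(-2748) = 2748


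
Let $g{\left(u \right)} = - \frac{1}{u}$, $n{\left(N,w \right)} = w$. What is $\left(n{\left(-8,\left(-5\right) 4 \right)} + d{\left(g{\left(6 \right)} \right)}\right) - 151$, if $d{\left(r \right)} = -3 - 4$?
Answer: $-178$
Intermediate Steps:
$d{\left(r \right)} = -7$
$\left(n{\left(-8,\left(-5\right) 4 \right)} + d{\left(g{\left(6 \right)} \right)}\right) - 151 = \left(\left(-5\right) 4 - 7\right) - 151 = \left(-20 - 7\right) - 151 = -27 - 151 = -178$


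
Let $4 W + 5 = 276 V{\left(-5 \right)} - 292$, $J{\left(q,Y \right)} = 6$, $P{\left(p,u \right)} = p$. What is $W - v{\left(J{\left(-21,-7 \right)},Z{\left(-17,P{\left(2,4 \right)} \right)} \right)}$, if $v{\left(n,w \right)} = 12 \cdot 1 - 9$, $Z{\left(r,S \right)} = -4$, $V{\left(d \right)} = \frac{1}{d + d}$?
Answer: $- \frac{1683}{20} \approx -84.15$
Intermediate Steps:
$V{\left(d \right)} = \frac{1}{2 d}$
$W = - \frac{1623}{20}$ ($W = - \frac{5}{4} + \frac{276 \frac{1}{2 \left(-5\right)} - 292}{4} = - \frac{5}{4} + \frac{276 \cdot \frac{1}{2} \left(- \frac{1}{5}\right) - 292}{4} = - \frac{5}{4} + \frac{276 \left(- \frac{1}{10}\right) - 292}{4} = - \frac{5}{4} + \frac{- \frac{138}{5} - 292}{4} = - \frac{5}{4} + \frac{1}{4} \left(- \frac{1598}{5}\right) = - \frac{5}{4} - \frac{799}{10} = - \frac{1623}{20} \approx -81.15$)
$v{\left(n,w \right)} = 3$ ($v{\left(n,w \right)} = 12 - 9 = 3$)
$W - v{\left(J{\left(-21,-7 \right)},Z{\left(-17,P{\left(2,4 \right)} \right)} \right)} = - \frac{1623}{20} - 3 = - \frac{1683}{20}$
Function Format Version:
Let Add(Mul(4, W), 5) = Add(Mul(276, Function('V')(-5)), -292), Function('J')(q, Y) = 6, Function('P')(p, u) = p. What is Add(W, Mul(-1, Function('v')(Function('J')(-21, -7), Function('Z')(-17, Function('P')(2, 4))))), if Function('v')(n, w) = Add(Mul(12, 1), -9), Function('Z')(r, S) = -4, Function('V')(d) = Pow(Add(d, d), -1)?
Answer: Rational(-1683, 20) ≈ -84.150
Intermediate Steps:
Function('V')(d) = Mul(Rational(1, 2), Pow(d, -1)) (Function('V')(d) = Pow(Mul(2, d), -1) = Mul(Rational(1, 2), Pow(d, -1)))
W = Rational(-1623, 20) (W = Add(Rational(-5, 4), Mul(Rational(1, 4), Add(Mul(276, Mul(Rational(1, 2), Pow(-5, -1))), -292))) = Add(Rational(-5, 4), Mul(Rational(1, 4), Add(Mul(276, Mul(Rational(1, 2), Rational(-1, 5))), -292))) = Add(Rational(-5, 4), Mul(Rational(1, 4), Add(Mul(276, Rational(-1, 10)), -292))) = Add(Rational(-5, 4), Mul(Rational(1, 4), Add(Rational(-138, 5), -292))) = Add(Rational(-5, 4), Mul(Rational(1, 4), Rational(-1598, 5))) = Add(Rational(-5, 4), Rational(-799, 10)) = Rational(-1623, 20) ≈ -81.150)
Function('v')(n, w) = 3 (Function('v')(n, w) = Add(12, -9) = 3)
Add(W, Mul(-1, Function('v')(Function('J')(-21, -7), Function('Z')(-17, Function('P')(2, 4))))) = Add(Rational(-1623, 20), Mul(-1, 3)) = Add(Rational(-1623, 20), -3) = Rational(-1683, 20)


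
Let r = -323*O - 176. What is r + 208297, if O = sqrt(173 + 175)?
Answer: 208121 - 646*sqrt(87) ≈ 2.0210e+5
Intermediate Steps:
O = 2*sqrt(87) (O = sqrt(348) = 2*sqrt(87) ≈ 18.655)
r = -176 - 646*sqrt(87) (r = -646*sqrt(87) - 176 = -176 - 646*sqrt(87) ≈ -6201.5)
r + 208297 = (-176 - 646*sqrt(87)) + 208297 = 208121 - 646*sqrt(87)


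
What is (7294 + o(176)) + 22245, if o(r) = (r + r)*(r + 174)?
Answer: 152739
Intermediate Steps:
o(r) = 2*r*(174 + r) (o(r) = (2*r)*(174 + r) = 2*r*(174 + r))
(7294 + o(176)) + 22245 = (7294 + 2*176*(174 + 176)) + 22245 = (7294 + 2*176*350) + 22245 = (7294 + 123200) + 22245 = 130494 + 22245 = 152739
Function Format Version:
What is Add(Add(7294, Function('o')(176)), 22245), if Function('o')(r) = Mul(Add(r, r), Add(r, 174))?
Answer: 152739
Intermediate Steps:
Function('o')(r) = Mul(2, r, Add(174, r)) (Function('o')(r) = Mul(Mul(2, r), Add(174, r)) = Mul(2, r, Add(174, r)))
Add(Add(7294, Function('o')(176)), 22245) = Add(Add(7294, Mul(2, 176, Add(174, 176))), 22245) = Add(Add(7294, Mul(2, 176, 350)), 22245) = Add(Add(7294, 123200), 22245) = Add(130494, 22245) = 152739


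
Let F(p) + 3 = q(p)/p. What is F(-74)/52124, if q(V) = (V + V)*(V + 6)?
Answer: -139/52124 ≈ -0.0026667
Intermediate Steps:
q(V) = 2*V*(6 + V) (q(V) = (2*V)*(6 + V) = 2*V*(6 + V))
F(p) = 9 + 2*p (F(p) = -3 + (2*p*(6 + p))/p = -3 + (12 + 2*p) = 9 + 2*p)
F(-74)/52124 = (9 + 2*(-74))/52124 = (9 - 148)*(1/52124) = -139*1/52124 = -139/52124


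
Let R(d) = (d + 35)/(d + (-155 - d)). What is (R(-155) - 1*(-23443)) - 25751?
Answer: -71524/31 ≈ -2307.2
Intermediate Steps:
R(d) = -7/31 - d/155 (R(d) = (35 + d)/(-155) = (35 + d)*(-1/155) = -7/31 - d/155)
(R(-155) - 1*(-23443)) - 25751 = ((-7/31 - 1/155*(-155)) - 1*(-23443)) - 25751 = ((-7/31 + 1) + 23443) - 25751 = (24/31 + 23443) - 25751 = 726757/31 - 25751 = -71524/31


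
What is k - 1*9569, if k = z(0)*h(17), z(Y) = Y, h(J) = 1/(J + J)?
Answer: -9569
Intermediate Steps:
h(J) = 1/(2*J)
k = 0 (k = 0*((1/2)/17) = 0*((1/2)*(1/17)) = 0*(1/34) = 0)
k - 1*9569 = 0 - 1*9569 = 0 - 9569 = -9569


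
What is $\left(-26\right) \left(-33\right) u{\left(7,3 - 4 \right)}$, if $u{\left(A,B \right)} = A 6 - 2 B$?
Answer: $37752$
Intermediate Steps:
$u{\left(A,B \right)} = - 2 B + 6 A$ ($u{\left(A,B \right)} = 6 A - 2 B = - 2 B + 6 A$)
$\left(-26\right) \left(-33\right) u{\left(7,3 - 4 \right)} = \left(-26\right) \left(-33\right) \left(- 2 \left(3 - 4\right) + 6 \cdot 7\right) = 858 \left(- 2 \left(3 - 4\right) + 42\right) = 858 \left(\left(-2\right) \left(-1\right) + 42\right) = 858 \left(2 + 42\right) = 858 \cdot 44 = 37752$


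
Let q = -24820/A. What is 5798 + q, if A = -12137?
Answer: 70395146/12137 ≈ 5800.0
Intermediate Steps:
q = 24820/12137 (q = -24820/(-12137) = -24820*(-1/12137) = 24820/12137 ≈ 2.0450)
5798 + q = 5798 + 24820/12137 = 70395146/12137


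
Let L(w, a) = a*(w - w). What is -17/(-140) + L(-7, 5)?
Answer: 17/140 ≈ 0.12143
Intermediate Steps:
L(w, a) = 0 (L(w, a) = a*0 = 0)
-17/(-140) + L(-7, 5) = -17/(-140) + 0 = -17*(-1)/140 + 0 = -1*(-17/140) + 0 = 17/140 + 0 = 17/140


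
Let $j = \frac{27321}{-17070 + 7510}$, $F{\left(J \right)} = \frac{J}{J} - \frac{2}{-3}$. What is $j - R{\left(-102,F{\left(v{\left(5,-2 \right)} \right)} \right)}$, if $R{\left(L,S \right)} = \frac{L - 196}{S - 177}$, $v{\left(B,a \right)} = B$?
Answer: $- \frac{11458743}{2514280} \approx -4.5575$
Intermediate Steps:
$F{\left(J \right)} = \frac{5}{3}$ ($F{\left(J \right)} = 1 - - \frac{2}{3} = 1 + \frac{2}{3} = \frac{5}{3}$)
$R{\left(L,S \right)} = \frac{-196 + L}{-177 + S}$
$j = - \frac{27321}{9560}$ ($j = \frac{27321}{-9560} = 27321 \left(- \frac{1}{9560}\right) = - \frac{27321}{9560} \approx -2.8578$)
$j - R{\left(-102,F{\left(v{\left(5,-2 \right)} \right)} \right)} = - \frac{27321}{9560} - \frac{-196 - 102}{-177 + \frac{5}{3}} = - \frac{27321}{9560} - \frac{1}{- \frac{526}{3}} \left(-298\right) = - \frac{27321}{9560} - \left(- \frac{3}{526}\right) \left(-298\right) = - \frac{27321}{9560} - \frac{447}{263} = - \frac{11458743}{2514280}$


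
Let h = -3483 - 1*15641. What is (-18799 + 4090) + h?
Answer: -33833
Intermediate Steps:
h = -19124 (h = -3483 - 15641 = -19124)
(-18799 + 4090) + h = (-18799 + 4090) - 19124 = -14709 - 19124 = -33833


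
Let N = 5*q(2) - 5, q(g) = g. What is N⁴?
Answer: 625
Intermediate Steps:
N = 5 (N = 5*2 - 5 = 10 - 5 = 5)
N⁴ = 5⁴ = 625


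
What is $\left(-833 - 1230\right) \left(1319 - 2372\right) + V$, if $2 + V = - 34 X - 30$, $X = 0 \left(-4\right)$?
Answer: $2172307$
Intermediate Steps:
$X = 0$
$V = -32$ ($V = -2 - 30 = -32$)
$\left(-833 - 1230\right) \left(1319 - 2372\right) + V = \left(-833 - 1230\right) \left(1319 - 2372\right) - 32 = \left(-2063\right) \left(-1053\right) - 32 = 2172339 - 32 = 2172307$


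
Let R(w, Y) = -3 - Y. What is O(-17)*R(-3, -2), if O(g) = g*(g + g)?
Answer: -578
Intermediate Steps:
O(g) = 2*g² (O(g) = g*(2*g) = 2*g²)
O(-17)*R(-3, -2) = (2*(-17)²)*(-3 - 1*(-2)) = (2*289)*(-3 + 2) = 578*(-1) = -578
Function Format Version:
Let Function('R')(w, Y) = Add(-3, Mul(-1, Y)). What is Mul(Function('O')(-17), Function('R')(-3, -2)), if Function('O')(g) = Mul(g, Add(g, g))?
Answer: -578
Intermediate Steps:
Function('O')(g) = Mul(2, Pow(g, 2)) (Function('O')(g) = Mul(g, Mul(2, g)) = Mul(2, Pow(g, 2)))
Mul(Function('O')(-17), Function('R')(-3, -2)) = Mul(Mul(2, Pow(-17, 2)), Add(-3, Mul(-1, -2))) = Mul(Mul(2, 289), Add(-3, 2)) = Mul(578, -1) = -578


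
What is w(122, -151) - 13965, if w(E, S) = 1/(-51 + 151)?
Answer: -1396499/100 ≈ -13965.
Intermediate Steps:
w(E, S) = 1/100
w(122, -151) - 13965 = 1/100 - 13965 = -1396499/100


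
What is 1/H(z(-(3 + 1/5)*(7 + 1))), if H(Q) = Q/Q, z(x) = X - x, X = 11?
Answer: 1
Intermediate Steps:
z(x) = 11 - x
H(Q) = 1
1/H(z(-(3 + 1/5)*(7 + 1))) = 1/1 = 1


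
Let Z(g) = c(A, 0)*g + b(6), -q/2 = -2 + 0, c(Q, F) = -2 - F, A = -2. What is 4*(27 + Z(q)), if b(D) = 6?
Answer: 100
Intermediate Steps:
q = 4 (q = -2*(-2 + 0) = -2*(-2) = 4)
Z(g) = 6 - 2*g (Z(g) = (-2 - 1*0)*g + 6 = (-2 + 0)*g + 6 = -2*g + 6 = 6 - 2*g)
4*(27 + Z(q)) = 4*(27 + (6 - 2*4)) = 4*(27 + (6 - 8)) = 4*(27 - 2) = 4*25 = 100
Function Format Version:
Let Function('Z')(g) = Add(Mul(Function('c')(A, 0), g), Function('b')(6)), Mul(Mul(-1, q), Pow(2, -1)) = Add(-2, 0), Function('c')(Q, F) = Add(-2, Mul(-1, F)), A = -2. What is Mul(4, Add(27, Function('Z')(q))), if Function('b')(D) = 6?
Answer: 100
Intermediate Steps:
q = 4 (q = Mul(-2, Add(-2, 0)) = Mul(-2, -2) = 4)
Function('Z')(g) = Add(6, Mul(-2, g)) (Function('Z')(g) = Add(Mul(Add(-2, Mul(-1, 0)), g), 6) = Add(Mul(Add(-2, 0), g), 6) = Add(Mul(-2, g), 6) = Add(6, Mul(-2, g)))
Mul(4, Add(27, Function('Z')(q))) = Mul(4, Add(27, Add(6, Mul(-2, 4)))) = Mul(4, Add(27, Add(6, -8))) = Mul(4, Add(27, -2)) = Mul(4, 25) = 100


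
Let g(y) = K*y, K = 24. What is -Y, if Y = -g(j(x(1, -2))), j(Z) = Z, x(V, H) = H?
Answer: -48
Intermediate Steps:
g(y) = 24*y
Y = 48 (Y = -24*(-2) = -1*(-48) = 48)
-Y = -1*48 = -48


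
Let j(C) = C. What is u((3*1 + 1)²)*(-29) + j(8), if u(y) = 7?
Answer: -195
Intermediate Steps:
u((3*1 + 1)²)*(-29) + j(8) = 7*(-29) + 8 = -203 + 8 = -195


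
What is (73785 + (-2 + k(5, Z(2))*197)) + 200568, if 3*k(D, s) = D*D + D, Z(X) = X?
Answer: 276321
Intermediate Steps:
k(D, s) = D/3 + D²/3 (k(D, s) = (D*D + D)/3 = (D² + D)/3 = (D + D²)/3 = D/3 + D²/3)
(73785 + (-2 + k(5, Z(2))*197)) + 200568 = (73785 + (-2 + ((⅓)*5*(1 + 5))*197)) + 200568 = (73785 + (-2 + ((⅓)*5*6)*197)) + 200568 = (73785 + (-2 + 10*197)) + 200568 = (73785 + (-2 + 1970)) + 200568 = (73785 + 1968) + 200568 = 75753 + 200568 = 276321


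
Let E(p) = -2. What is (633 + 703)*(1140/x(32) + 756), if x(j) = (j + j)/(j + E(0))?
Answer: 1723941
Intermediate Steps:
x(j) = 2*j/(-2 + j) (x(j) = (j + j)/(j - 2) = (2*j)/(-2 + j) = 2*j/(-2 + j))
(633 + 703)*(1140/x(32) + 756) = (633 + 703)*(1140/((2*32/(-2 + 32))) + 756) = 1336*(1140/((2*32/30)) + 756) = 1336*(1140/((2*32*(1/30))) + 756) = 1336*(1140/(32/15) + 756) = 1336*(1140*(15/32) + 756) = 1336*(4275/8 + 756) = 1336*(10323/8) = 1723941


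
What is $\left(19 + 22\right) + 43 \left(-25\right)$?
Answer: $-1034$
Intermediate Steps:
$\left(19 + 22\right) + 43 \left(-25\right) = 41 - 1075 = -1034$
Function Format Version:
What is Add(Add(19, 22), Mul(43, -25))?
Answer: -1034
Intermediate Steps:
Add(Add(19, 22), Mul(43, -25)) = Add(41, -1075) = -1034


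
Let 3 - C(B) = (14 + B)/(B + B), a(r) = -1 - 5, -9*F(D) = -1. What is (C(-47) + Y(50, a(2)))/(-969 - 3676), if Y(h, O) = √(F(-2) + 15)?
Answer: -249/436630 - 2*√34/13935 ≈ -0.0014072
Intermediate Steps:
F(D) = ⅑ (F(D) = -⅑*(-1) = ⅑)
a(r) = -6
Y(h, O) = 2*√34/3 (Y(h, O) = √(⅑ + 15) = √(136/9) = 2*√34/3)
C(B) = 3 - (14 + B)/(2*B) (C(B) = 3 - (14 + B)/(B + B) = 3 - (14 + B)/(2*B))
(C(-47) + Y(50, a(2)))/(-969 - 3676) = ((5/2 - 7/(-47)) + 2*√34/3)/(-969 - 3676) = ((5/2 - 7*(-1/47)) + 2*√34/3)/(-4645) = ((5/2 + 7/47) + 2*√34/3)*(-1/4645) = (249/94 + 2*√34/3)*(-1/4645) = -249/436630 - 2*√34/13935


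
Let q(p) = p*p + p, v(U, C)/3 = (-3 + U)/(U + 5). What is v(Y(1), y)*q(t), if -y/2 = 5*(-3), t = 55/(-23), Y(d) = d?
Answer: -1760/529 ≈ -3.3270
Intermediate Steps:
t = -55/23 (t = 55*(-1/23) = -55/23 ≈ -2.3913)
y = 30 (y = -10*(-3) = -2*(-15) = 30)
v(U, C) = 3*(-3 + U)/(5 + U) (v(U, C) = 3*((-3 + U)/(U + 5)) = 3*((-3 + U)/(5 + U)) = 3*(-3 + U)/(5 + U))
q(p) = p + p² (q(p) = p² + p = p + p²)
v(Y(1), y)*q(t) = (3*(-3 + 1)/(5 + 1))*(-55*(1 - 55/23)/23) = (3*(-2)/6)*(-55/23*(-32/23)) = (3*(⅙)*(-2))*(1760/529) = -1*1760/529 = -1760/529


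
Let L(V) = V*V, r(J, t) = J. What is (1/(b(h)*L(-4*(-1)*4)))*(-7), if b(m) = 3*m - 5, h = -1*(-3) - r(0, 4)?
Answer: -7/1024 ≈ -0.0068359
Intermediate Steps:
h = 3 (h = -1*(-3) - 1*0 = 3 + 0 = 3)
b(m) = -5 + 3*m
L(V) = V**2
(1/(b(h)*L(-4*(-1)*4)))*(-7) = (1/((-5 + 3*3)*((-4*(-1)*4)**2)))*(-7) = (1/((-5 + 9)*((4*4)**2)))*(-7) = (1/(4*(16**2)))*(-7) = ((1/4)/256)*(-7) = ((1/4)*(1/256))*(-7) = (1/1024)*(-7) = -7/1024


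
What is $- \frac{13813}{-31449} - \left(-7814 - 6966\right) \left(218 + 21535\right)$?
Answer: $\frac{10111147247473}{31449} \approx 3.2151 \cdot 10^{8}$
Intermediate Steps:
$- \frac{13813}{-31449} - \left(-7814 - 6966\right) \left(218 + 21535\right) = \left(-13813\right) \left(- \frac{1}{31449}\right) - \left(-14780\right) 21753 = \frac{13813}{31449} - -321509340 = \frac{13813}{31449} + 321509340 = \frac{10111147247473}{31449}$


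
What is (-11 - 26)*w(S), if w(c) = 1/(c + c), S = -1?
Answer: 37/2 ≈ 18.500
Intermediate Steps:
w(c) = 1/(2*c)
(-11 - 26)*w(S) = (-11 - 26)*((1/2)/(-1)) = -37*(-1)/2 = -37*(-1/2) = 37/2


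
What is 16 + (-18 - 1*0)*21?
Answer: -362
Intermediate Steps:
16 + (-18 - 1*0)*21 = 16 + (-18 + 0)*21 = 16 - 18*21 = 16 - 378 = -362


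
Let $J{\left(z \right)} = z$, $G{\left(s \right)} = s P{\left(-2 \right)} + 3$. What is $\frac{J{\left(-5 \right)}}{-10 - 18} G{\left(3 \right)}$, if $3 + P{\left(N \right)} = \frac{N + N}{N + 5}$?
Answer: $- \frac{25}{14} \approx -1.7857$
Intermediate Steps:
$P{\left(N \right)} = -3 + \frac{2 N}{5 + N}$ ($P{\left(N \right)} = -3 + \frac{N + N}{N + 5} = -3 + \frac{2 N}{5 + N}$)
$G{\left(s \right)} = 3 - \frac{13 s}{3}$ ($G{\left(s \right)} = s \frac{-15 - -2}{5 - 2} + 3 = s \frac{-15 + 2}{3} + 3 = s \frac{1}{3} \left(-13\right) + 3 = s \left(- \frac{13}{3}\right) + 3 = - \frac{13 s}{3} + 3 = 3 - \frac{13 s}{3}$)
$\frac{J{\left(-5 \right)}}{-10 - 18} G{\left(3 \right)} = - \frac{5}{-10 - 18} \left(3 - 13\right) = - \frac{5}{-28} \left(3 - 13\right) = \left(-5\right) \left(- \frac{1}{28}\right) \left(-10\right) = \frac{5}{28} \left(-10\right) = - \frac{25}{14}$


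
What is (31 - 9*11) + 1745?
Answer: 1677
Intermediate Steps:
(31 - 9*11) + 1745 = (31 - 99) + 1745 = -68 + 1745 = 1677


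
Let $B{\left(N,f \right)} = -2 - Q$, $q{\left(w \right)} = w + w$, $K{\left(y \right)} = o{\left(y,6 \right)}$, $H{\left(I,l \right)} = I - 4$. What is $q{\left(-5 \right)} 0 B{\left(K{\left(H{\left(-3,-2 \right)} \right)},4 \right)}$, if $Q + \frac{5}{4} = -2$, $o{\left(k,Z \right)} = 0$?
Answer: $0$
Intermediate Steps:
$Q = - \frac{13}{4}$ ($Q = - \frac{5}{4} - 2 = - \frac{13}{4} \approx -3.25$)
$H{\left(I,l \right)} = -4 + I$
$K{\left(y \right)} = 0$
$q{\left(w \right)} = 2 w$
$B{\left(N,f \right)} = \frac{5}{4}$ ($B{\left(N,f \right)} = -2 - - \frac{13}{4} = -2 + \frac{13}{4} = \frac{5}{4}$)
$q{\left(-5 \right)} 0 B{\left(K{\left(H{\left(-3,-2 \right)} \right)},4 \right)} = 2 \left(-5\right) 0 \cdot \frac{5}{4} = \left(-10\right) 0 \cdot \frac{5}{4} = 0 \cdot \frac{5}{4} = 0$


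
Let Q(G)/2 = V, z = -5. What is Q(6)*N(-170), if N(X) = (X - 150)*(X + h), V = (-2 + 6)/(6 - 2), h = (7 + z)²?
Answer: 106240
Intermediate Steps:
h = 4 (h = (7 - 5)² = 2² = 4)
V = 1 (V = 4/4 = 4*(¼) = 1)
Q(G) = 2 (Q(G) = 2*1 = 2)
N(X) = (-150 + X)*(4 + X) (N(X) = (X - 150)*(X + 4) = (-150 + X)*(4 + X))
Q(6)*N(-170) = 2*(-600 + (-170)² - 146*(-170)) = 2*(-600 + 28900 + 24820) = 2*53120 = 106240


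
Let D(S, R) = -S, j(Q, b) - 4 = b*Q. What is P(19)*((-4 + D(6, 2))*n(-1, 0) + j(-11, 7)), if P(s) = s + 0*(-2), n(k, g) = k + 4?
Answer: -1957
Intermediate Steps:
j(Q, b) = 4 + Q*b (j(Q, b) = 4 + b*Q = 4 + Q*b)
n(k, g) = 4 + k
P(s) = s (P(s) = s + 0 = s)
P(19)*((-4 + D(6, 2))*n(-1, 0) + j(-11, 7)) = 19*((-4 - 1*6)*(4 - 1) + (4 - 11*7)) = 19*((-4 - 6)*3 + (4 - 77)) = 19*(-10*3 - 73) = 19*(-30 - 73) = 19*(-103) = -1957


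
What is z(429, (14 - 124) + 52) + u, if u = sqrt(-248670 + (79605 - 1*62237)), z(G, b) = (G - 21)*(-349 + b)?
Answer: -166056 + I*sqrt(231302) ≈ -1.6606e+5 + 480.94*I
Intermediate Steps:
z(G, b) = (-349 + b)*(-21 + G) (z(G, b) = (-21 + G)*(-349 + b) = (-349 + b)*(-21 + G))
u = I*sqrt(231302) (u = sqrt(-248670 + (79605 - 62237)) = sqrt(-248670 + 17368) = sqrt(-231302) = I*sqrt(231302) ≈ 480.94*I)
z(429, (14 - 124) + 52) + u = (7329 - 349*429 - 21*((14 - 124) + 52) + 429*((14 - 124) + 52)) + I*sqrt(231302) = (7329 - 149721 - 21*(-110 + 52) + 429*(-110 + 52)) + I*sqrt(231302) = (7329 - 149721 - 21*(-58) + 429*(-58)) + I*sqrt(231302) = (7329 - 149721 + 1218 - 24882) + I*sqrt(231302) = -166056 + I*sqrt(231302)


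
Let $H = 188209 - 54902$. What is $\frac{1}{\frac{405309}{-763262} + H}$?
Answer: $\frac{763262}{101747762125} \approx 7.5015 \cdot 10^{-6}$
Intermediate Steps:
$H = 133307$ ($H = 188209 - 54902 = 133307$)
$\frac{1}{\frac{405309}{-763262} + H} = \frac{1}{\frac{405309}{-763262} + 133307} = \frac{1}{405309 \left(- \frac{1}{763262}\right) + 133307} = \frac{1}{- \frac{405309}{763262} + 133307} = \frac{1}{\frac{101747762125}{763262}} = \frac{763262}{101747762125}$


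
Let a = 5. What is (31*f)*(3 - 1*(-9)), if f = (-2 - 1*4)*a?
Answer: -11160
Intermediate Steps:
f = -30 (f = (-2 - 1*4)*5 = (-2 - 4)*5 = -6*5 = -30)
(31*f)*(3 - 1*(-9)) = (31*(-30))*(3 - 1*(-9)) = -930*(3 + 9) = -930*12 = -11160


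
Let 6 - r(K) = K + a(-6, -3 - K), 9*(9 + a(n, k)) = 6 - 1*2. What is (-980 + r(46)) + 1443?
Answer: 3884/9 ≈ 431.56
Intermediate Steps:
a(n, k) = -77/9 (a(n, k) = -9 + (6 - 1*2)/9 = -9 + (6 - 2)/9 = -9 + (⅑)*4 = -9 + 4/9 = -77/9)
r(K) = 131/9 - K (r(K) = 6 - (K - 77/9) = 6 - (-77/9 + K) = 6 + (77/9 - K) = 131/9 - K)
(-980 + r(46)) + 1443 = (-980 + (131/9 - 1*46)) + 1443 = (-980 + (131/9 - 46)) + 1443 = (-980 - 283/9) + 1443 = -9103/9 + 1443 = 3884/9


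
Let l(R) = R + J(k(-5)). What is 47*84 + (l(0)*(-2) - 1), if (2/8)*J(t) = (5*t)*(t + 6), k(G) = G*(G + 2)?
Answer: -8653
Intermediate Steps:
k(G) = G*(2 + G)
J(t) = 20*t*(6 + t) (J(t) = 4*((5*t)*(t + 6)) = 4*((5*t)*(6 + t)) = 4*(5*t*(6 + t)) = 20*t*(6 + t))
l(R) = 6300 + R (l(R) = R + 20*(-5*(2 - 5))*(6 - 5*(2 - 5)) = R + 20*(-5*(-3))*(6 - 5*(-3)) = R + 20*15*(6 + 15) = R + 20*15*21 = R + 6300 = 6300 + R)
47*84 + (l(0)*(-2) - 1) = 47*84 + ((6300 + 0)*(-2) - 1) = 3948 + (6300*(-2) - 1) = 3948 + (-12600 - 1) = 3948 - 12601 = -8653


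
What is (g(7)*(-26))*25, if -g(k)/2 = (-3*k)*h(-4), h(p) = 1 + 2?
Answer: -81900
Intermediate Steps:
h(p) = 3
g(k) = 18*k (g(k) = -2*(-3*k)*3 = -(-18)*k = 18*k)
(g(7)*(-26))*25 = ((18*7)*(-26))*25 = (126*(-26))*25 = -3276*25 = -81900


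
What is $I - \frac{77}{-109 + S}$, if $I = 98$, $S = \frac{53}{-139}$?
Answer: $\frac{214385}{2172} \approx 98.704$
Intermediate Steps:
$S = - \frac{53}{139}$ ($S = 53 \left(- \frac{1}{139}\right) = - \frac{53}{139} \approx -0.38129$)
$I - \frac{77}{-109 + S} = 98 - \frac{77}{-109 - \frac{53}{139}} = 98 - \frac{77}{- \frac{15204}{139}} = 98 - - \frac{1529}{2172} = 98 + \frac{1529}{2172} = \frac{214385}{2172}$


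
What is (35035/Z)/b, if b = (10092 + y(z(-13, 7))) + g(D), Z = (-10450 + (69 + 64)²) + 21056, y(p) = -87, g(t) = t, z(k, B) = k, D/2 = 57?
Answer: 7007/57263421 ≈ 0.00012236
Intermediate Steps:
D = 114 (D = 2*57 = 114)
Z = 28295 (Z = (-10450 + 133²) + 21056 = (-10450 + 17689) + 21056 = 7239 + 21056 = 28295)
b = 10119 (b = (10092 - 87) + 114 = 10005 + 114 = 10119)
(35035/Z)/b = (35035/28295)/10119 = (35035*(1/28295))*(1/10119) = (7007/5659)*(1/10119) = 7007/57263421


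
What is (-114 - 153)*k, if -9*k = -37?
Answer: -3293/3 ≈ -1097.7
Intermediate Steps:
k = 37/9 (k = -⅑*(-37) = 37/9 ≈ 4.1111)
(-114 - 153)*k = (-114 - 153)*(37/9) = -267*37/9 = -3293/3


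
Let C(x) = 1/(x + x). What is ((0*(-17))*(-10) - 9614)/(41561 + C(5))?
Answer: -96140/415611 ≈ -0.23132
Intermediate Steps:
C(x) = 1/(2*x)
((0*(-17))*(-10) - 9614)/(41561 + C(5)) = ((0*(-17))*(-10) - 9614)/(41561 + (½)/5) = (0*(-10) - 9614)/(41561 + (½)*(⅕)) = (0 - 9614)/(41561 + ⅒) = -9614/415611/10 = -9614*10/415611 = -96140/415611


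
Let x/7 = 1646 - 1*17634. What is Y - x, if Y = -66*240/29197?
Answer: 3267595612/29197 ≈ 1.1192e+5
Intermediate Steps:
Y = -15840/29197 (Y = -15840*1/29197 = -15840/29197 ≈ -0.54252)
x = -111916 (x = 7*(1646 - 1*17634) = 7*(1646 - 17634) = 7*(-15988) = -111916)
Y - x = -15840/29197 - 1*(-111916) = -15840/29197 + 111916 = 3267595612/29197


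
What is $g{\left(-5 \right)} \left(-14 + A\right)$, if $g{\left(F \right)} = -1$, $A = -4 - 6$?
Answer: $24$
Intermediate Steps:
$A = -10$ ($A = -4 - 6 = -10$)
$g{\left(-5 \right)} \left(-14 + A\right) = - (-14 - 10) = \left(-1\right) \left(-24\right) = 24$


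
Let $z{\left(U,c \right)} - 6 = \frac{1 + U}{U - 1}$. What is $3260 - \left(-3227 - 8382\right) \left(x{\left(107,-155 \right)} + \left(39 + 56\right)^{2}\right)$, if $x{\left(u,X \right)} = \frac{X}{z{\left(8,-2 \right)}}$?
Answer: $\frac{5330902970}{51} \approx 1.0453 \cdot 10^{8}$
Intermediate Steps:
$z{\left(U,c \right)} = 6 + \frac{1 + U}{-1 + U}$ ($z{\left(U,c \right)} = 6 + \frac{1 + U}{U - 1} = 6 + \frac{1 + U}{-1 + U}$)
$x{\left(u,X \right)} = \frac{7 X}{51}$ ($x{\left(u,X \right)} = \frac{X}{\frac{1}{-1 + 8} \left(-5 + 7 \cdot 8\right)} = \frac{X}{\frac{1}{7} \left(-5 + 56\right)} = \frac{X}{\frac{1}{7} \cdot 51} = \frac{X}{\frac{51}{7}} = X \frac{7}{51} = \frac{7 X}{51}$)
$3260 - \left(-3227 - 8382\right) \left(x{\left(107,-155 \right)} + \left(39 + 56\right)^{2}\right) = 3260 - \left(-3227 - 8382\right) \left(\frac{7}{51} \left(-155\right) + \left(39 + 56\right)^{2}\right) = 3260 - - 11609 \left(- \frac{1085}{51} + 95^{2}\right) = 3260 - - 11609 \left(- \frac{1085}{51} + 9025\right) = 3260 - \left(-11609\right) \frac{459190}{51} = 3260 - - \frac{5330736710}{51} = 3260 + \frac{5330736710}{51} = \frac{5330902970}{51}$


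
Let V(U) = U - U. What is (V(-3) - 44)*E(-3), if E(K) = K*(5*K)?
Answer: -1980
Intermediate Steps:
E(K) = 5*K**2
V(U) = 0
(V(-3) - 44)*E(-3) = (0 - 44)*(5*(-3)**2) = -220*9 = -44*45 = -1980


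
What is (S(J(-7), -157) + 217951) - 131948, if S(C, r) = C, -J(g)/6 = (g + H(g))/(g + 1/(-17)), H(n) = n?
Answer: 859911/10 ≈ 85991.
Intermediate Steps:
J(g) = -12*g/(-1/17 + g) (J(g) = -6*(g + g)/(g + 1/(-17)) = -6*2*g/(g - 1/17) = -6*2*g/(-1/17 + g) = -12*g/(-1/17 + g))
(S(J(-7), -157) + 217951) - 131948 = (-204*(-7)/(-1 + 17*(-7)) + 217951) - 131948 = (-204*(-7)/(-1 - 119) + 217951) - 131948 = (-204*(-7)/(-120) + 217951) - 131948 = (-204*(-7)*(-1/120) + 217951) - 131948 = (-119/10 + 217951) - 131948 = 2179391/10 - 131948 = 859911/10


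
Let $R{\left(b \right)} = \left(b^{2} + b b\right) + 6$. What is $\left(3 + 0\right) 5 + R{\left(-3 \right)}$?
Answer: $39$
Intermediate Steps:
$R{\left(b \right)} = 6 + 2 b^{2}$ ($R{\left(b \right)} = \left(b^{2} + b^{2}\right) + 6 = 2 b^{2} + 6 = 6 + 2 b^{2}$)
$\left(3 + 0\right) 5 + R{\left(-3 \right)} = \left(3 + 0\right) 5 + \left(6 + 2 \left(-3\right)^{2}\right) = 3 \cdot 5 + \left(6 + 2 \cdot 9\right) = 15 + \left(6 + 18\right) = 15 + 24 = 39$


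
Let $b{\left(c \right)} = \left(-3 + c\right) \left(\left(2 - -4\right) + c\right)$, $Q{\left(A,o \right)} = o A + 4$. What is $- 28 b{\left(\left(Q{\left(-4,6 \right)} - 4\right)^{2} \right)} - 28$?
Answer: $-9337636$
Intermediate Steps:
$Q{\left(A,o \right)} = 4 + A o$ ($Q{\left(A,o \right)} = A o + 4 = 4 + A o$)
$b{\left(c \right)} = \left(-3 + c\right) \left(6 + c\right)$ ($b{\left(c \right)} = \left(-3 + c\right) \left(\left(2 + 4\right) + c\right) = \left(-3 + c\right) \left(6 + c\right)$)
$- 28 b{\left(\left(Q{\left(-4,6 \right)} - 4\right)^{2} \right)} - 28 = - 28 \left(-18 + \left(\left(\left(4 - 24\right) - 4\right)^{2}\right)^{2} + 3 \left(\left(4 - 24\right) - 4\right)^{2}\right) - 28 = - 28 \left(-18 + \left(\left(-20 - 4\right)^{2}\right)^{2} + 3 \left(-20 - 4\right)^{2}\right) - 28 = - 28 \left(-18 + \left(\left(-24\right)^{2}\right)^{2} + 3 \left(-24\right)^{2}\right) - 28 = - 28 \left(-18 + 576^{2} + 3 \cdot 576\right) - 28 = - 28 \left(-18 + 331776 + 1728\right) - 28 = \left(-28\right) 333486 - 28 = -9337608 - 28 = -9337636$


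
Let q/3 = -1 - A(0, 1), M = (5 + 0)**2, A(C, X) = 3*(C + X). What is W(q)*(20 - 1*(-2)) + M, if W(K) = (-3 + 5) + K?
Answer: -195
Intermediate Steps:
A(C, X) = 3*C + 3*X
M = 25 (M = 5**2 = 25)
q = -12 (q = 3*(-1 - (3*0 + 3*1)) = 3*(-1 - (0 + 3)) = 3*(-1 - 1*3) = 3*(-1 - 3) = 3*(-4) = -12)
W(K) = 2 + K
W(q)*(20 - 1*(-2)) + M = (2 - 12)*(20 - 1*(-2)) + 25 = -10*(20 + 2) + 25 = -10*22 + 25 = -220 + 25 = -195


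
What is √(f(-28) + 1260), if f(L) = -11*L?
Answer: 28*√2 ≈ 39.598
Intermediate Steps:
√(f(-28) + 1260) = √(-11*(-28) + 1260) = √(308 + 1260) = √1568 = 28*√2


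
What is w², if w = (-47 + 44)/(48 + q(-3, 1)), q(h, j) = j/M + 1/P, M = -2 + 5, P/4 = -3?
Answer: 144/37249 ≈ 0.0038659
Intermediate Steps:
P = -12 (P = 4*(-3) = -12)
M = 3
q(h, j) = -1/12 + j/3 (q(h, j) = j/3 + 1/(-12) = j*(⅓) + 1*(-1/12) = j/3 - 1/12 = -1/12 + j/3)
w = -12/193 (w = (-47 + 44)/(48 + (-1/12 + (⅓)*1)) = -3/(48 + (-1/12 + ⅓)) = -3/(48 + ¼) = -3/193/4 = -3*4/193 = -12/193 ≈ -0.062176)
w² = (-12/193)² = 144/37249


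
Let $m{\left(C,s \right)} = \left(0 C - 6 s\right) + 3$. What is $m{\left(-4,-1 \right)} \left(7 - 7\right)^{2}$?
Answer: $0$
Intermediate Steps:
$m{\left(C,s \right)} = 3 - 6 s$ ($m{\left(C,s \right)} = \left(0 - 6 s\right) + 3 = - 6 s + 3 = 3 - 6 s$)
$m{\left(-4,-1 \right)} \left(7 - 7\right)^{2} = \left(3 - -6\right) \left(7 - 7\right)^{2} = \left(3 + 6\right) \left(7 - 7\right)^{2} = 9 \left(7 - 7\right)^{2} = 9 \cdot 0^{2} = 9 \cdot 0 = 0$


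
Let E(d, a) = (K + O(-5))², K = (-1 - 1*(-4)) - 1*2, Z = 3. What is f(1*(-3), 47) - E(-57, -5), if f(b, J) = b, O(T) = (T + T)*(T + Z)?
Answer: -444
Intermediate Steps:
O(T) = 2*T*(3 + T) (O(T) = (T + T)*(T + 3) = (2*T)*(3 + T) = 2*T*(3 + T))
K = 1 (K = (-1 + 4) - 2 = 3 - 2 = 1)
E(d, a) = 441 (E(d, a) = (1 + 2*(-5)*(3 - 5))² = (1 + 2*(-5)*(-2))² = (1 + 20)² = 21² = 441)
f(1*(-3), 47) - E(-57, -5) = 1*(-3) - 1*441 = -3 - 441 = -444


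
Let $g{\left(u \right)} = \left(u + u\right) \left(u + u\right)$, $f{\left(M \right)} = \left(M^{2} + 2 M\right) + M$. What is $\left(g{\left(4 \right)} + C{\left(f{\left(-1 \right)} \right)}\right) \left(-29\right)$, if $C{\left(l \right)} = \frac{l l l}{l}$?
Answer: $-1972$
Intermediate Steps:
$f{\left(M \right)} = M^{2} + 3 M$
$g{\left(u \right)} = 4 u^{2}$ ($g{\left(u \right)} = 2 u 2 u = 4 u^{2}$)
$C{\left(l \right)} = l^{2}$ ($C{\left(l \right)} = \frac{l^{2} l}{l} = \frac{l^{3}}{l} = l^{2}$)
$\left(g{\left(4 \right)} + C{\left(f{\left(-1 \right)} \right)}\right) \left(-29\right) = \left(4 \cdot 4^{2} + \left(- (3 - 1)\right)^{2}\right) \left(-29\right) = \left(4 \cdot 16 + \left(\left(-1\right) 2\right)^{2}\right) \left(-29\right) = \left(64 + \left(-2\right)^{2}\right) \left(-29\right) = \left(64 + 4\right) \left(-29\right) = 68 \left(-29\right) = -1972$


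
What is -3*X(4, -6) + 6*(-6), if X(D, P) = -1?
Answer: -33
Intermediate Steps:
-3*X(4, -6) + 6*(-6) = -3*(-1) + 6*(-6) = 3 - 36 = -33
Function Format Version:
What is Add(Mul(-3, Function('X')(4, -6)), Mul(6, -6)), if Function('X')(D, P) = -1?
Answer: -33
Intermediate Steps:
Add(Mul(-3, Function('X')(4, -6)), Mul(6, -6)) = Add(Mul(-3, -1), Mul(6, -6)) = Add(3, -36) = -33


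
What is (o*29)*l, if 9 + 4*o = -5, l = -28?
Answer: 2842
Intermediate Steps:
o = -7/2 (o = -9/4 + (¼)*(-5) = -9/4 - 5/4 = -7/2 ≈ -3.5000)
(o*29)*l = -7/2*29*(-28) = -203/2*(-28) = 2842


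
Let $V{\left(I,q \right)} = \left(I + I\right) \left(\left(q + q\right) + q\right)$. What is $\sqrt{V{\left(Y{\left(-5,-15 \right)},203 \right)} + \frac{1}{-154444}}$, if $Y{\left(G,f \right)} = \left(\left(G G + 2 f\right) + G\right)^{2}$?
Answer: $\frac{\sqrt{726322301152589}}{77222} \approx 349.0$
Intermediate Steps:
$Y{\left(G,f \right)} = \left(G + G^{2} + 2 f\right)^{2}$ ($Y{\left(G,f \right)} = \left(\left(G^{2} + 2 f\right) + G\right)^{2} = \left(G + G^{2} + 2 f\right)^{2}$)
$V{\left(I,q \right)} = 6 I q$ ($V{\left(I,q \right)} = 2 I \left(2 q + q\right) = 2 I 3 q = 6 I q$)
$\sqrt{V{\left(Y{\left(-5,-15 \right)},203 \right)} + \frac{1}{-154444}} = \sqrt{6 \left(-5 + \left(-5\right)^{2} + 2 \left(-15\right)\right)^{2} \cdot 203 + \frac{1}{-154444}} = \sqrt{6 \left(-5 + 25 - 30\right)^{2} \cdot 203 - \frac{1}{154444}} = \sqrt{6 \left(-10\right)^{2} \cdot 203 - \frac{1}{154444}} = \sqrt{6 \cdot 100 \cdot 203 - \frac{1}{154444}} = \sqrt{121800 - \frac{1}{154444}} = \sqrt{\frac{18811279199}{154444}} = \frac{\sqrt{726322301152589}}{77222}$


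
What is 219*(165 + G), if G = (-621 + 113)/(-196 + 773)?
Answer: 20738643/577 ≈ 35942.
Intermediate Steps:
G = -508/577 ≈ -0.88042
219*(165 + G) = 219*(165 - 508/577) = 219*(94697/577) = 20738643/577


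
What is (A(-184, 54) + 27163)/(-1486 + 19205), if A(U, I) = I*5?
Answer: 27433/17719 ≈ 1.5482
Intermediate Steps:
A(U, I) = 5*I
(A(-184, 54) + 27163)/(-1486 + 19205) = (5*54 + 27163)/(-1486 + 19205) = (270 + 27163)/17719 = 27433*(1/17719) = 27433/17719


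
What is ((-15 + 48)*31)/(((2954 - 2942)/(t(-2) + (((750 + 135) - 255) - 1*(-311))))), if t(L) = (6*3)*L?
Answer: 308605/4 ≈ 77151.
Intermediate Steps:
t(L) = 18*L
((-15 + 48)*31)/(((2954 - 2942)/(t(-2) + (((750 + 135) - 255) - 1*(-311))))) = ((-15 + 48)*31)/(((2954 - 2942)/(18*(-2) + (((750 + 135) - 255) - 1*(-311))))) = (33*31)/((12/(-36 + ((885 - 255) + 311)))) = 1023/((12/(-36 + (630 + 311)))) = 1023/((12/(-36 + 941))) = 1023/((12/905)) = 1023/((12*(1/905))) = 1023/(12/905) = 1023*(905/12) = 308605/4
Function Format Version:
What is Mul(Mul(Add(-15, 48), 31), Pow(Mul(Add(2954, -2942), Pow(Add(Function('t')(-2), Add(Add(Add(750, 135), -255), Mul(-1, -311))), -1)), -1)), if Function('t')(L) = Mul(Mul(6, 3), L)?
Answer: Rational(308605, 4) ≈ 77151.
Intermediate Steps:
Function('t')(L) = Mul(18, L)
Mul(Mul(Add(-15, 48), 31), Pow(Mul(Add(2954, -2942), Pow(Add(Function('t')(-2), Add(Add(Add(750, 135), -255), Mul(-1, -311))), -1)), -1)) = Mul(Mul(Add(-15, 48), 31), Pow(Mul(Add(2954, -2942), Pow(Add(Mul(18, -2), Add(Add(Add(750, 135), -255), Mul(-1, -311))), -1)), -1)) = Mul(Mul(33, 31), Pow(Mul(12, Pow(Add(-36, Add(Add(885, -255), 311)), -1)), -1)) = Mul(1023, Pow(Mul(12, Pow(Add(-36, Add(630, 311)), -1)), -1)) = Mul(1023, Pow(Mul(12, Pow(Add(-36, 941), -1)), -1)) = Mul(1023, Pow(Mul(12, Pow(905, -1)), -1)) = Mul(1023, Pow(Mul(12, Rational(1, 905)), -1)) = Mul(1023, Pow(Rational(12, 905), -1)) = Mul(1023, Rational(905, 12)) = Rational(308605, 4)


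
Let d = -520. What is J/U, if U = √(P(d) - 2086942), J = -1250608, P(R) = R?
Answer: 625304*I*√2087462/1043731 ≈ 865.59*I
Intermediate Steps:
U = I*√2087462 (U = √(-520 - 2086942) = √(-2087462) = I*√2087462 ≈ 1444.8*I)
J/U = -1250608*(-I*√2087462/2087462) = -(-625304)*I*√2087462/1043731 = 625304*I*√2087462/1043731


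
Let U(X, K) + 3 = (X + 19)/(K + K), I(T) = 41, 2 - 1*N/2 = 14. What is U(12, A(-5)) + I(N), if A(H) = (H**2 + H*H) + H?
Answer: 3451/90 ≈ 38.344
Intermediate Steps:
N = -24 (N = 4 - 2*14 = 4 - 28 = -24)
A(H) = H + 2*H**2 (A(H) = (H**2 + H**2) + H = 2*H**2 + H = H + 2*H**2)
U(X, K) = -3 + (19 + X)/(2*K) (U(X, K) = -3 + (X + 19)/(K + K) = -3 + (19 + X)/((2*K)) = -3 + (19 + X)*(1/(2*K)) = -3 + (19 + X)/(2*K))
U(12, A(-5)) + I(N) = (19 + 12 - (-30)*(1 + 2*(-5)))/(2*((-5*(1 + 2*(-5))))) + 41 = (19 + 12 - (-30)*(1 - 10))/(2*((-5*(1 - 10)))) + 41 = (19 + 12 - (-30)*(-9))/(2*((-5*(-9)))) + 41 = (1/2)*(19 + 12 - 6*45)/45 + 41 = (1/2)*(1/45)*(19 + 12 - 270) + 41 = (1/2)*(1/45)*(-239) + 41 = -239/90 + 41 = 3451/90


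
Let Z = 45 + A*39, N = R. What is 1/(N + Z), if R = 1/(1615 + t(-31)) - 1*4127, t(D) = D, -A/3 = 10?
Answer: -1584/8319167 ≈ -0.00019040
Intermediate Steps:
A = -30 (A = -3*10 = -30)
R = -6537167/1584 (R = 1/(1615 - 31) - 1*4127 = 1/1584 - 4127 = -6537167/1584 ≈ -4127.0)
N = -6537167/1584 ≈ -4127.0
Z = -1125 (Z = 45 - 30*39 = 45 - 1170 = -1125)
1/(N + Z) = 1/(-6537167/1584 - 1125) = 1/(-8319167/1584) = -1584/8319167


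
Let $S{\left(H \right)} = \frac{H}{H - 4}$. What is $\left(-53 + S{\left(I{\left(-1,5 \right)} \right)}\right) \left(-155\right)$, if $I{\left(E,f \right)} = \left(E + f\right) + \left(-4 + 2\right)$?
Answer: $8370$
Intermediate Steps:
$I{\left(E,f \right)} = -2 + E + f$ ($I{\left(E,f \right)} = \left(E + f\right) - 2 = -2 + E + f$)
$S{\left(H \right)} = \frac{H}{-4 + H}$
$\left(-53 + S{\left(I{\left(-1,5 \right)} \right)}\right) \left(-155\right) = \left(-53 + \frac{-2 - 1 + 5}{-4 - -2}\right) \left(-155\right) = \left(-53 + \frac{2}{-4 + 2}\right) \left(-155\right) = \left(-53 + \frac{2}{-2}\right) \left(-155\right) = \left(-53 + 2 \left(- \frac{1}{2}\right)\right) \left(-155\right) = \left(-53 - 1\right) \left(-155\right) = \left(-54\right) \left(-155\right) = 8370$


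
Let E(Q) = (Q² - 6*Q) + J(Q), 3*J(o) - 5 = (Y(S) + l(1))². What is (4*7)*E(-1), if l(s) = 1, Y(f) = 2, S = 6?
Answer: 980/3 ≈ 326.67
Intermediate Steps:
J(o) = 14/3 (J(o) = 5/3 + (2 + 1)²/3 = 5/3 + (⅓)*3² = 5/3 + (⅓)*9 = 5/3 + 3 = 14/3)
E(Q) = 14/3 + Q² - 6*Q (E(Q) = (Q² - 6*Q) + 14/3 = 14/3 + Q² - 6*Q)
(4*7)*E(-1) = (4*7)*(14/3 + (-1)² - 6*(-1)) = 28*(14/3 + 1 + 6) = 28*(35/3) = 980/3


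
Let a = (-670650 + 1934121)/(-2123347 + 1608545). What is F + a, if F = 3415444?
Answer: 1758276138617/514802 ≈ 3.4154e+6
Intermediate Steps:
a = -1263471/514802 (a = 1263471/(-514802) = 1263471*(-1/514802) = -1263471/514802 ≈ -2.4543)
F + a = 3415444 - 1263471/514802 = 1758276138617/514802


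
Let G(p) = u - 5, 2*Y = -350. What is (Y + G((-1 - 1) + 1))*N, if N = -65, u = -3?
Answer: 11895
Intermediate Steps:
Y = -175 (Y = (1/2)*(-350) = -175)
G(p) = -8 (G(p) = -3 - 5 = -8)
(Y + G((-1 - 1) + 1))*N = (-175 - 8)*(-65) = -183*(-65) = 11895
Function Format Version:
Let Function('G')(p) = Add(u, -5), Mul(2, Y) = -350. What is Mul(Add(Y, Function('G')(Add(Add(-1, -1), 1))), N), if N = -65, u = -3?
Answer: 11895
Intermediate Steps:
Y = -175 (Y = Mul(Rational(1, 2), -350) = -175)
Function('G')(p) = -8 (Function('G')(p) = Add(-3, -5) = -8)
Mul(Add(Y, Function('G')(Add(Add(-1, -1), 1))), N) = Mul(Add(-175, -8), -65) = Mul(-183, -65) = 11895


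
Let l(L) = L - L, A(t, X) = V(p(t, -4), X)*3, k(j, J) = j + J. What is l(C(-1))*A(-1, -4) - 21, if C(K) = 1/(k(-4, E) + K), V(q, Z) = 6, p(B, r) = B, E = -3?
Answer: -21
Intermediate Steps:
k(j, J) = J + j
A(t, X) = 18 (A(t, X) = 6*3 = 18)
C(K) = 1/(-7 + K) (C(K) = 1/((-3 - 4) + K) = 1/(-7 + K))
l(L) = 0
l(C(-1))*A(-1, -4) - 21 = 0*18 - 21 = 0 - 21 = -21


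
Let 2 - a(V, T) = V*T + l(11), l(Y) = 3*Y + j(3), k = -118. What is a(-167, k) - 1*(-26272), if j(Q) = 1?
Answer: 6534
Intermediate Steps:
l(Y) = 1 + 3*Y (l(Y) = 3*Y + 1 = 1 + 3*Y)
a(V, T) = -32 - T*V (a(V, T) = 2 - (V*T + (1 + 3*11)) = 2 - (T*V + (1 + 33)) = 2 - (T*V + 34) = 2 - (34 + T*V) = 2 + (-34 - T*V) = -32 - T*V)
a(-167, k) - 1*(-26272) = (-32 - 1*(-118)*(-167)) - 1*(-26272) = (-32 - 19706) + 26272 = -19738 + 26272 = 6534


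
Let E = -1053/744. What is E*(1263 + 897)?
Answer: -94770/31 ≈ -3057.1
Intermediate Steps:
E = -351/248 (E = -1053*1/744 = -351/248 ≈ -1.4153)
E*(1263 + 897) = -351*(1263 + 897)/248 = -351/248*2160 = -94770/31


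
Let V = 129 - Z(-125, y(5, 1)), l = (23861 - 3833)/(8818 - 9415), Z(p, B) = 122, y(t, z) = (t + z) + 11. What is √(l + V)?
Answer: 3*I*√116813/199 ≈ 5.1525*I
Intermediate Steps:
y(t, z) = 11 + t + z
l = -6676/199 (l = 20028/(-597) = 20028*(-1/597) = -6676/199 ≈ -33.548)
V = 7 (V = 129 - 1*122 = 129 - 122 = 7)
√(l + V) = √(-6676/199 + 7) = √(-5283/199) = 3*I*√116813/199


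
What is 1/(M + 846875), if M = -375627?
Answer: 1/471248 ≈ 2.1220e-6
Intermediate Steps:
1/(M + 846875) = 1/(-375627 + 846875) = 1/471248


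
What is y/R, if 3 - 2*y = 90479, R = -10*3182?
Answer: 22619/15910 ≈ 1.4217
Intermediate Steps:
R = -31820
y = -45238 (y = 3/2 - ½*90479 = 3/2 - 90479/2 = -45238)
y/R = -45238/(-31820) = -45238*(-1/31820) = 22619/15910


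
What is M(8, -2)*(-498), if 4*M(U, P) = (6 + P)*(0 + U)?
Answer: -3984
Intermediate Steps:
M(U, P) = U*(6 + P)/4 (M(U, P) = ((6 + P)*(0 + U))/4 = ((6 + P)*U)/4 = (U*(6 + P))/4 = U*(6 + P)/4)
M(8, -2)*(-498) = ((¼)*8*(6 - 2))*(-498) = ((¼)*8*4)*(-498) = 8*(-498) = -3984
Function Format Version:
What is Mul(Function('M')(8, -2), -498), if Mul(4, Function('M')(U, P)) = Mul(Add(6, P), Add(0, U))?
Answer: -3984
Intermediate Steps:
Function('M')(U, P) = Mul(Rational(1, 4), U, Add(6, P)) (Function('M')(U, P) = Mul(Rational(1, 4), Mul(Add(6, P), Add(0, U))) = Mul(Rational(1, 4), Mul(Add(6, P), U)) = Mul(Rational(1, 4), Mul(U, Add(6, P))) = Mul(Rational(1, 4), U, Add(6, P)))
Mul(Function('M')(8, -2), -498) = Mul(Mul(Rational(1, 4), 8, Add(6, -2)), -498) = Mul(Mul(Rational(1, 4), 8, 4), -498) = Mul(8, -498) = -3984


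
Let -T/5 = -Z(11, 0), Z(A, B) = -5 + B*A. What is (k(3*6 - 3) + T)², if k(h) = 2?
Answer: 529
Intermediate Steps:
Z(A, B) = -5 + A*B
T = -25 (T = -(-5)*(-5 + 11*0) = -(-5)*(-5 + 0) = -(-5)*(-5) = -5*5 = -25)
(k(3*6 - 3) + T)² = (2 - 25)² = (-23)² = 529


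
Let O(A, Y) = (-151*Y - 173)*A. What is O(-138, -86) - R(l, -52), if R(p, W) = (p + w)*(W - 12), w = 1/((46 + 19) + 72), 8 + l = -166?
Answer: -243768146/137 ≈ -1.7793e+6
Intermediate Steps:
l = -174 (l = -8 - 166 = -174)
w = 1/137 (w = 1/(65 + 72) = 1/137 ≈ 0.0072993)
R(p, W) = (-12 + W)*(1/137 + p) (R(p, W) = (p + 1/137)*(W - 12) = (1/137 + p)*(-12 + W) = (-12 + W)*(1/137 + p))
O(A, Y) = A*(-173 - 151*Y) (O(A, Y) = (-173 - 151*Y)*A = A*(-173 - 151*Y))
O(-138, -86) - R(l, -52) = -1*(-138)*(173 + 151*(-86)) - (-12/137 - 12*(-174) + (1/137)*(-52) - 52*(-174)) = -1*(-138)*(173 - 12986) - (-12/137 + 2088 - 52/137 + 9048) = -1*(-138)*(-12813) - 1*1525568/137 = -1768194 - 1525568/137 = -243768146/137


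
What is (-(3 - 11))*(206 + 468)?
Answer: 5392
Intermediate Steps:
(-(3 - 11))*(206 + 468) = -1*(-8)*674 = 8*674 = 5392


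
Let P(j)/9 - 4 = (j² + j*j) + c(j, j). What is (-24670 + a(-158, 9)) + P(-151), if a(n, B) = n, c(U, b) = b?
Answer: 384267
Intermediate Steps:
P(j) = 36 + 9*j + 18*j² (P(j) = 36 + 9*((j² + j*j) + j) = 36 + 9*((j² + j²) + j) = 36 + 9*(2*j² + j) = 36 + 9*(j + 2*j²) = 36 + (9*j + 18*j²) = 36 + 9*j + 18*j²)
(-24670 + a(-158, 9)) + P(-151) = (-24670 - 158) + (36 + 9*(-151) + 18*(-151)²) = -24828 + (36 - 1359 + 18*22801) = -24828 + (36 - 1359 + 410418) = -24828 + 409095 = 384267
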